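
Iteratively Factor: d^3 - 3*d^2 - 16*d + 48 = (d + 4)*(d^2 - 7*d + 12) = (d - 4)*(d + 4)*(d - 3)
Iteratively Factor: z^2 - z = (z)*(z - 1)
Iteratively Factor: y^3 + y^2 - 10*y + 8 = (y - 2)*(y^2 + 3*y - 4) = (y - 2)*(y - 1)*(y + 4)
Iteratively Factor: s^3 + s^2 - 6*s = (s - 2)*(s^2 + 3*s) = s*(s - 2)*(s + 3)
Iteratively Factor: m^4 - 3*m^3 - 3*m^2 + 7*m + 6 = (m + 1)*(m^3 - 4*m^2 + m + 6) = (m - 2)*(m + 1)*(m^2 - 2*m - 3) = (m - 3)*(m - 2)*(m + 1)*(m + 1)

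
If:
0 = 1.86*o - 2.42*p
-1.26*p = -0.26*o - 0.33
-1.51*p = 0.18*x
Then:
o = 0.47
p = 0.36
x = -3.00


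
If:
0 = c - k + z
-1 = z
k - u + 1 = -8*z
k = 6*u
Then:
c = 47/5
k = 42/5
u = 7/5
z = -1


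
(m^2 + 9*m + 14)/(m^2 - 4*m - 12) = (m + 7)/(m - 6)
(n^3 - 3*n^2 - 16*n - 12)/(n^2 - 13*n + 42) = (n^2 + 3*n + 2)/(n - 7)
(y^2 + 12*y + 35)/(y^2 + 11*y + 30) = (y + 7)/(y + 6)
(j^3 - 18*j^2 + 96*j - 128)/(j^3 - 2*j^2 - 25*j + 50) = (j^2 - 16*j + 64)/(j^2 - 25)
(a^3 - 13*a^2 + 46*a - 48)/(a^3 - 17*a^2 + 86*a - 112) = (a - 3)/(a - 7)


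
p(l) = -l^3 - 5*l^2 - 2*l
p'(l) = -3*l^2 - 10*l - 2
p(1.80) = -25.63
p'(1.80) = -29.72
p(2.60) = -56.58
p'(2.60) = -48.28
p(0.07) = -0.16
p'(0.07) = -2.71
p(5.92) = -394.55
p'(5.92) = -166.34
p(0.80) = -5.31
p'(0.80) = -11.92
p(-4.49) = -1.30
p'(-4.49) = -17.58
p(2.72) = -62.56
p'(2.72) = -51.40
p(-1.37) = -4.07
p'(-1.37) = 6.07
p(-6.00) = 48.00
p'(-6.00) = -50.00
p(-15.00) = 2280.00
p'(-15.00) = -527.00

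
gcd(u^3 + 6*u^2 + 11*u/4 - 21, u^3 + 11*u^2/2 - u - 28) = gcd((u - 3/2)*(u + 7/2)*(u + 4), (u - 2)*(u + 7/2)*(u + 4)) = u^2 + 15*u/2 + 14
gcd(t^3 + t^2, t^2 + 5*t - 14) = 1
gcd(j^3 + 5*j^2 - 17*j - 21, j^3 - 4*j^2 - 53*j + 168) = j^2 + 4*j - 21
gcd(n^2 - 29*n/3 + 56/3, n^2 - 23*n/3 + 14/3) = n - 7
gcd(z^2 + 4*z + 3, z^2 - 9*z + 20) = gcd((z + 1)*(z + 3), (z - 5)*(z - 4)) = 1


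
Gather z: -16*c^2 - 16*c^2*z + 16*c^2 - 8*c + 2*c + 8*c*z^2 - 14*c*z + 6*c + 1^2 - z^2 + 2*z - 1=z^2*(8*c - 1) + z*(-16*c^2 - 14*c + 2)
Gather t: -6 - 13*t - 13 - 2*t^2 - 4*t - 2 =-2*t^2 - 17*t - 21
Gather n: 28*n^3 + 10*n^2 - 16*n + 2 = 28*n^3 + 10*n^2 - 16*n + 2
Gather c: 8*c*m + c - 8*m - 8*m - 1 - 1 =c*(8*m + 1) - 16*m - 2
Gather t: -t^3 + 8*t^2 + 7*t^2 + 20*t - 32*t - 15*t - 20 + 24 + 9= -t^3 + 15*t^2 - 27*t + 13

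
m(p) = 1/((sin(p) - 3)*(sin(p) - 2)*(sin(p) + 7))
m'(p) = -cos(p)/((sin(p) - 3)*(sin(p) - 2)*(sin(p) + 7)^2) - cos(p)/((sin(p) - 3)*(sin(p) - 2)^2*(sin(p) + 7)) - cos(p)/((sin(p) - 3)^2*(sin(p) - 2)*(sin(p) + 7)) = (-3*sin(p)^2 - 4*sin(p) + 29)*cos(p)/((sin(p) - 3)^2*(sin(p) - 2)^2*(sin(p) + 7)^2)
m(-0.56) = 0.02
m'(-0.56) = 0.01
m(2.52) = 0.04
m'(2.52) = -0.03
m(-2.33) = 0.02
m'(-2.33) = -0.01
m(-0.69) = 0.02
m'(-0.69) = 0.01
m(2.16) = 0.05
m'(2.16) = -0.03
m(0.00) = 0.02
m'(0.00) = 0.02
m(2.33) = 0.04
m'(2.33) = -0.03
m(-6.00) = 0.03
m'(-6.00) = 0.02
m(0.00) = 0.02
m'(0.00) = 0.02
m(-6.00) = 0.03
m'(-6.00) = 0.02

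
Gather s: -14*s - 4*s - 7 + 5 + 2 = -18*s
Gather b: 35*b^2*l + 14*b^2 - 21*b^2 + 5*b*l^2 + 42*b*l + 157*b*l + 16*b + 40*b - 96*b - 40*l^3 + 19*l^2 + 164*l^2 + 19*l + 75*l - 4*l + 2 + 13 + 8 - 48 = b^2*(35*l - 7) + b*(5*l^2 + 199*l - 40) - 40*l^3 + 183*l^2 + 90*l - 25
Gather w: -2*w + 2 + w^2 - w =w^2 - 3*w + 2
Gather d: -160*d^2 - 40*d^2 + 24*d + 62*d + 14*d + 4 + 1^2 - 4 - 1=-200*d^2 + 100*d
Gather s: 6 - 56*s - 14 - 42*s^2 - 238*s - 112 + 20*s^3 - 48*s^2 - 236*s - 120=20*s^3 - 90*s^2 - 530*s - 240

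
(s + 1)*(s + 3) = s^2 + 4*s + 3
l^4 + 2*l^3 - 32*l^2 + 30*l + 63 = (l - 3)^2*(l + 1)*(l + 7)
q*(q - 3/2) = q^2 - 3*q/2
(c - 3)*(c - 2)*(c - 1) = c^3 - 6*c^2 + 11*c - 6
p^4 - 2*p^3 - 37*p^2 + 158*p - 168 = (p - 4)*(p - 3)*(p - 2)*(p + 7)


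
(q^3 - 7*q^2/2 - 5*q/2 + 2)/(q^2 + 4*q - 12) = (2*q^3 - 7*q^2 - 5*q + 4)/(2*(q^2 + 4*q - 12))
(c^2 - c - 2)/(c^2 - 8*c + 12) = (c + 1)/(c - 6)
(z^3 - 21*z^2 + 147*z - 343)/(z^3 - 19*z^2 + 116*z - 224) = (z^2 - 14*z + 49)/(z^2 - 12*z + 32)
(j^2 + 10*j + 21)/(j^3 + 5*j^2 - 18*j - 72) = (j + 7)/(j^2 + 2*j - 24)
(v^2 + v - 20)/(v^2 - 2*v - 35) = (v - 4)/(v - 7)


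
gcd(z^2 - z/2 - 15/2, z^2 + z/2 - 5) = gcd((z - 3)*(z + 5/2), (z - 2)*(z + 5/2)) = z + 5/2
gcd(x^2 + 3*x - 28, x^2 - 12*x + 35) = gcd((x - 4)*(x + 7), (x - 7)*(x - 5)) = 1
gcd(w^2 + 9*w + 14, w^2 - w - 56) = w + 7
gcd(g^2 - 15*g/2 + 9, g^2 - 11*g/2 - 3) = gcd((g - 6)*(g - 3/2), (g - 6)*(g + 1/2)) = g - 6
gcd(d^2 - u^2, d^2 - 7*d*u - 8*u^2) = d + u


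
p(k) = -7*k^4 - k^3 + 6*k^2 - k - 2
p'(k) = -28*k^3 - 3*k^2 + 12*k - 1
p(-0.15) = -1.72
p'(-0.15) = -2.77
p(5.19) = -5064.25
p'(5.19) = -3933.88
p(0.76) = -2.07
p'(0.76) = -5.90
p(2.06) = -113.40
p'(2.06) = -233.78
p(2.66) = -331.48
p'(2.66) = -517.30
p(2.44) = -231.36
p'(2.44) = -396.33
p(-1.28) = -7.58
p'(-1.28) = 37.45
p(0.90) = -3.36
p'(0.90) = -13.04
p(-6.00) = -8636.00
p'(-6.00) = 5867.00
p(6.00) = -9080.00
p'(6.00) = -6085.00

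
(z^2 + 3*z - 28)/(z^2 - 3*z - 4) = (z + 7)/(z + 1)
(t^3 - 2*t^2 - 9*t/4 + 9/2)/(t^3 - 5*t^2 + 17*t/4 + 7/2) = (4*t^2 - 9)/(4*t^2 - 12*t - 7)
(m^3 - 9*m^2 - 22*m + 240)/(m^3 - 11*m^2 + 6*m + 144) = (m + 5)/(m + 3)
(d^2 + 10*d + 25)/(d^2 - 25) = (d + 5)/(d - 5)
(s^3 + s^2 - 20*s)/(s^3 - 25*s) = (s - 4)/(s - 5)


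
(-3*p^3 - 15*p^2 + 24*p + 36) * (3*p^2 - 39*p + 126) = -9*p^5 + 72*p^4 + 279*p^3 - 2718*p^2 + 1620*p + 4536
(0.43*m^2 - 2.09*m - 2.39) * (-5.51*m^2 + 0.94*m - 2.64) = -2.3693*m^4 + 11.9201*m^3 + 10.0691*m^2 + 3.271*m + 6.3096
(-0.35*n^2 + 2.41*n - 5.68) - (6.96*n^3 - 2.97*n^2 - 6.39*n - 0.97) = -6.96*n^3 + 2.62*n^2 + 8.8*n - 4.71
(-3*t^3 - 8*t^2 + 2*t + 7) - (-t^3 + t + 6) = -2*t^3 - 8*t^2 + t + 1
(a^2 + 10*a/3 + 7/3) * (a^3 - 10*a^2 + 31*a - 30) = a^5 - 20*a^4/3 + 50*a^2 - 83*a/3 - 70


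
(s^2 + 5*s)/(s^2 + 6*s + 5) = s/(s + 1)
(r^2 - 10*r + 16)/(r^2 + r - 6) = (r - 8)/(r + 3)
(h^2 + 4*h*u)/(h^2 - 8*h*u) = (h + 4*u)/(h - 8*u)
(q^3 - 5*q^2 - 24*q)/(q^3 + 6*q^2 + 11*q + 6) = q*(q - 8)/(q^2 + 3*q + 2)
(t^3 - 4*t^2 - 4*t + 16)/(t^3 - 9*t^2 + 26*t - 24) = (t + 2)/(t - 3)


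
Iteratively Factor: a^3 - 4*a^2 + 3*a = (a - 3)*(a^2 - a) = a*(a - 3)*(a - 1)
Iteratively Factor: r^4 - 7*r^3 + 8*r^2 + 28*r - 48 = (r - 3)*(r^3 - 4*r^2 - 4*r + 16) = (r - 3)*(r - 2)*(r^2 - 2*r - 8) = (r - 4)*(r - 3)*(r - 2)*(r + 2)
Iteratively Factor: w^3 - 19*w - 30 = (w + 3)*(w^2 - 3*w - 10) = (w - 5)*(w + 3)*(w + 2)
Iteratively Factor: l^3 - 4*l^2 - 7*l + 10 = (l + 2)*(l^2 - 6*l + 5) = (l - 1)*(l + 2)*(l - 5)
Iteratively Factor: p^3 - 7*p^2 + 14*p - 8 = (p - 4)*(p^2 - 3*p + 2) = (p - 4)*(p - 2)*(p - 1)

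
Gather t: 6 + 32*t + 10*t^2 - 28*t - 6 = 10*t^2 + 4*t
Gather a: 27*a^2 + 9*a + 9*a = 27*a^2 + 18*a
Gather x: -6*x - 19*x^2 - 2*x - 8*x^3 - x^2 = -8*x^3 - 20*x^2 - 8*x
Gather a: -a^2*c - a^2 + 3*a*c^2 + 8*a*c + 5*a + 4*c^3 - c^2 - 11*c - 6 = a^2*(-c - 1) + a*(3*c^2 + 8*c + 5) + 4*c^3 - c^2 - 11*c - 6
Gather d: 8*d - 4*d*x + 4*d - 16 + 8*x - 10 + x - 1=d*(12 - 4*x) + 9*x - 27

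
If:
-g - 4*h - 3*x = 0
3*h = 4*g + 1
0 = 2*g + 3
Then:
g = -3/2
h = -5/3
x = 49/18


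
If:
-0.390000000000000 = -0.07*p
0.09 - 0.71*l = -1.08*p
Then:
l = 8.60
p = 5.57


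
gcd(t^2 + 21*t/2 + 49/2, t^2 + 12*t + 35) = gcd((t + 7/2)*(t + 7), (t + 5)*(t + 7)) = t + 7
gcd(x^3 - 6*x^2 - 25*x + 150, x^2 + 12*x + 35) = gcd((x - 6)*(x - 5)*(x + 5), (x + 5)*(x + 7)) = x + 5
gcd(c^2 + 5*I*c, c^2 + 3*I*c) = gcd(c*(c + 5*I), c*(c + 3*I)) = c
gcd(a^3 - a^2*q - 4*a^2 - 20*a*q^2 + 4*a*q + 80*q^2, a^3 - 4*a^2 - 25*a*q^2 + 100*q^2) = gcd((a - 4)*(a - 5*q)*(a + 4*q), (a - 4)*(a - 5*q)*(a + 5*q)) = -a^2 + 5*a*q + 4*a - 20*q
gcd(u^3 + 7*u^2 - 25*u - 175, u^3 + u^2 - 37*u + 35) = u^2 + 2*u - 35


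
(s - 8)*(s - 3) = s^2 - 11*s + 24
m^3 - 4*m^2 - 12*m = m*(m - 6)*(m + 2)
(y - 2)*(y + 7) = y^2 + 5*y - 14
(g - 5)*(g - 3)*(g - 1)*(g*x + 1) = g^4*x - 9*g^3*x + g^3 + 23*g^2*x - 9*g^2 - 15*g*x + 23*g - 15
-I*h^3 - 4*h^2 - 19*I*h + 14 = (h - 7*I)*(h + 2*I)*(-I*h + 1)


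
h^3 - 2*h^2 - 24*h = h*(h - 6)*(h + 4)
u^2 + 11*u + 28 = (u + 4)*(u + 7)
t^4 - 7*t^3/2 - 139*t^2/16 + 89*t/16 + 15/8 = (t - 5)*(t - 3/4)*(t + 1/4)*(t + 2)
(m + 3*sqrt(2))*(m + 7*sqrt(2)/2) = m^2 + 13*sqrt(2)*m/2 + 21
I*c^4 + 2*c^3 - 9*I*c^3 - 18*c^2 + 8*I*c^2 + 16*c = c*(c - 8)*(c - 2*I)*(I*c - I)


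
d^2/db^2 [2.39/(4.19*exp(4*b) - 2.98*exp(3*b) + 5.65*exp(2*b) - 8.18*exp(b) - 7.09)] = ((-160.2256*exp(3*b) + 64.0998*exp(2*b) - 54.014*exp(b) + 19.5502)*(-4.19*exp(4*b) + 2.98*exp(3*b) - 5.65*exp(2*b) + 8.18*exp(b) + 7.09) - 2.39*(16.76*exp(3*b) - 8.94*exp(2*b) + 11.3*exp(b) - 8.18)*(33.52*exp(3*b) - 17.88*exp(2*b) + 22.6*exp(b) - 16.36)*exp(b))*exp(b)/(-4.19*exp(4*b) + 2.98*exp(3*b) - 5.65*exp(2*b) + 8.18*exp(b) + 7.09)^3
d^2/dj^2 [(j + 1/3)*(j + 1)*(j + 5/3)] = 6*j + 6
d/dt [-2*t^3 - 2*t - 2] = -6*t^2 - 2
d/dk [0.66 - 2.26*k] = -2.26000000000000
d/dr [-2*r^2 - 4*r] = -4*r - 4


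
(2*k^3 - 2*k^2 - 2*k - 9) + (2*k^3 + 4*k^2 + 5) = 4*k^3 + 2*k^2 - 2*k - 4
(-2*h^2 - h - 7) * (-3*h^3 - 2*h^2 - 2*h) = 6*h^5 + 7*h^4 + 27*h^3 + 16*h^2 + 14*h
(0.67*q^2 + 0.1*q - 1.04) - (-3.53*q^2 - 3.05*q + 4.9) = 4.2*q^2 + 3.15*q - 5.94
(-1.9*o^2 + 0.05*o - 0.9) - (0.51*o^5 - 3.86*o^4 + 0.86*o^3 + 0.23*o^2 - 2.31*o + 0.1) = -0.51*o^5 + 3.86*o^4 - 0.86*o^3 - 2.13*o^2 + 2.36*o - 1.0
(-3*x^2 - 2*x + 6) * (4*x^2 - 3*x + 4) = -12*x^4 + x^3 + 18*x^2 - 26*x + 24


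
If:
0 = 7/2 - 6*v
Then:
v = 7/12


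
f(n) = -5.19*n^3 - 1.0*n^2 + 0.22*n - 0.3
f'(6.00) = -572.30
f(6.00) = -1156.02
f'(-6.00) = -548.30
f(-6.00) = 1083.42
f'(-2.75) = -112.03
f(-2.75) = 99.47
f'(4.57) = -334.10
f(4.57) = -515.53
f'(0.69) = -8.57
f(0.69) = -2.33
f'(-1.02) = -13.94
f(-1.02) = 3.94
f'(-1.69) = -40.87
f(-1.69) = 21.52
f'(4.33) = -300.36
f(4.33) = -439.43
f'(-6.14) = -574.48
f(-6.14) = 1162.01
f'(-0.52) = -2.95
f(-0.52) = 0.04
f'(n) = -15.57*n^2 - 2.0*n + 0.22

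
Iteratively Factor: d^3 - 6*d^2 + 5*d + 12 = (d + 1)*(d^2 - 7*d + 12) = (d - 4)*(d + 1)*(d - 3)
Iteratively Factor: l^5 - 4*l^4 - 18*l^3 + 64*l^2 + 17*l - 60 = (l - 3)*(l^4 - l^3 - 21*l^2 + l + 20) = (l - 3)*(l + 1)*(l^3 - 2*l^2 - 19*l + 20) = (l - 5)*(l - 3)*(l + 1)*(l^2 + 3*l - 4) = (l - 5)*(l - 3)*(l - 1)*(l + 1)*(l + 4)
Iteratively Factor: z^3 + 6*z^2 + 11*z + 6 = (z + 2)*(z^2 + 4*z + 3) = (z + 2)*(z + 3)*(z + 1)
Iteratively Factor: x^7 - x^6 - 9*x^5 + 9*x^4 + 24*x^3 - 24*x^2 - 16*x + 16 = (x - 1)*(x^6 - 9*x^4 + 24*x^2 - 16) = (x - 2)*(x - 1)*(x^5 + 2*x^4 - 5*x^3 - 10*x^2 + 4*x + 8) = (x - 2)*(x - 1)*(x + 1)*(x^4 + x^3 - 6*x^2 - 4*x + 8) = (x - 2)*(x - 1)*(x + 1)*(x + 2)*(x^3 - x^2 - 4*x + 4) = (x - 2)*(x - 1)*(x + 1)*(x + 2)^2*(x^2 - 3*x + 2) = (x - 2)*(x - 1)^2*(x + 1)*(x + 2)^2*(x - 2)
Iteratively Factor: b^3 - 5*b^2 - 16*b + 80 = (b - 4)*(b^2 - b - 20) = (b - 5)*(b - 4)*(b + 4)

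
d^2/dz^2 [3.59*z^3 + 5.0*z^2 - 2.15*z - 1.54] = 21.54*z + 10.0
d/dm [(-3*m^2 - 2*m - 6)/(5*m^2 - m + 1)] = (13*m^2 + 54*m - 8)/(25*m^4 - 10*m^3 + 11*m^2 - 2*m + 1)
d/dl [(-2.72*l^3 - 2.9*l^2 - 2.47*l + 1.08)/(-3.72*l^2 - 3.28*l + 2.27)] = (10.1184*l^4 + 17.8432*l^3 - 18.1996*l^2 - 5.1308*l - 2.0645)/(13.8384*l^4 + 24.4032*l^3 - 6.1304*l^2 - 14.8912*l + 5.1529)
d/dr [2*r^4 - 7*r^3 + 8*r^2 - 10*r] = 8*r^3 - 21*r^2 + 16*r - 10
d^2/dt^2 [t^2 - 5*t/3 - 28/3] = 2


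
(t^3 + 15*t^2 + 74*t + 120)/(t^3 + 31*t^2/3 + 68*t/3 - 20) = 3*(t + 4)/(3*t - 2)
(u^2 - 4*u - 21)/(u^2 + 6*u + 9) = (u - 7)/(u + 3)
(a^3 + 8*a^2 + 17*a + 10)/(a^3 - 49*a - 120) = (a^2 + 3*a + 2)/(a^2 - 5*a - 24)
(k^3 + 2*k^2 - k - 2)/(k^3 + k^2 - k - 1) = (k + 2)/(k + 1)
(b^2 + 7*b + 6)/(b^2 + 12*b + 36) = (b + 1)/(b + 6)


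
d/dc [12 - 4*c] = -4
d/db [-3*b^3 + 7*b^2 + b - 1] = -9*b^2 + 14*b + 1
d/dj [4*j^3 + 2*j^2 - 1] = 4*j*(3*j + 1)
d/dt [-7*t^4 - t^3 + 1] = t^2*(-28*t - 3)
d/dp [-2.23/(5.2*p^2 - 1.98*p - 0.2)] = (23.192*p - 4.4154)/(-5.2*p^2 + 1.98*p + 0.2)^2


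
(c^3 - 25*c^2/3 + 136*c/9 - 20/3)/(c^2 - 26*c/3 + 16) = (9*c^2 - 21*c + 10)/(3*(3*c - 8))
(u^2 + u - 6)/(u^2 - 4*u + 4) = (u + 3)/(u - 2)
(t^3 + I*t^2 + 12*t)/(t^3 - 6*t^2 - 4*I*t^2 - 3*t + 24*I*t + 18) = t*(t + 4*I)/(t^2 - t*(6 + I) + 6*I)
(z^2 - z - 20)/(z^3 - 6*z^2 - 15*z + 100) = 1/(z - 5)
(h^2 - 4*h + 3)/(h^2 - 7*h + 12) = (h - 1)/(h - 4)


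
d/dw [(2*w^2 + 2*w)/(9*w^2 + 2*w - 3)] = 2*(-7*w^2 - 6*w - 3)/(81*w^4 + 36*w^3 - 50*w^2 - 12*w + 9)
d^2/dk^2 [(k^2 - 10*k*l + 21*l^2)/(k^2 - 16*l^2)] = 2*l*(-10*k^3 + 111*k^2*l - 480*k*l^2 + 592*l^3)/(k^6 - 48*k^4*l^2 + 768*k^2*l^4 - 4096*l^6)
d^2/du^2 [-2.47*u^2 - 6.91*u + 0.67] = -4.94000000000000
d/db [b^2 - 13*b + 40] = 2*b - 13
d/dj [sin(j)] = cos(j)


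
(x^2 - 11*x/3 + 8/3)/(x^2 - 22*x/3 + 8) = (3*x^2 - 11*x + 8)/(3*x^2 - 22*x + 24)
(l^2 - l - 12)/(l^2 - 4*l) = (l + 3)/l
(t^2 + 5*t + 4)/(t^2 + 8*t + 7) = (t + 4)/(t + 7)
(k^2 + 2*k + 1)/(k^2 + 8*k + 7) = (k + 1)/(k + 7)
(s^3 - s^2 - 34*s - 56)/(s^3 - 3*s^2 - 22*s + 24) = (s^2 - 5*s - 14)/(s^2 - 7*s + 6)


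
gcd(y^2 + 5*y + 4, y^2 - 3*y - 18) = 1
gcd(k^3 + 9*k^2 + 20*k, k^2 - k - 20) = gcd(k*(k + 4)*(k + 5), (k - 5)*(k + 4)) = k + 4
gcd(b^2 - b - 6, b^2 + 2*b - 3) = 1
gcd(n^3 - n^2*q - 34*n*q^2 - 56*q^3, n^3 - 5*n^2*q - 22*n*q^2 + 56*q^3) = -n^2 + 3*n*q + 28*q^2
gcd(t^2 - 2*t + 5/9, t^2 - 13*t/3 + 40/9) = t - 5/3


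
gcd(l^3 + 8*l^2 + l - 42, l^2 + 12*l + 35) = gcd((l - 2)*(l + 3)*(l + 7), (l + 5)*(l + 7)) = l + 7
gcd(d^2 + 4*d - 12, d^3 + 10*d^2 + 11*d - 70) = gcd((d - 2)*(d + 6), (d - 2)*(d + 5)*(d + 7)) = d - 2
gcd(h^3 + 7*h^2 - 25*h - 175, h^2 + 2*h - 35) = h^2 + 2*h - 35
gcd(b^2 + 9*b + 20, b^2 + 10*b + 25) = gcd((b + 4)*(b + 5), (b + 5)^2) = b + 5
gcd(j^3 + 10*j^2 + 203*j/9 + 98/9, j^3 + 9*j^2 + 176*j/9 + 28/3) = j^2 + 3*j + 14/9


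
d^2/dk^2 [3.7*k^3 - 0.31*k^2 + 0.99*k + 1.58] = 22.2*k - 0.62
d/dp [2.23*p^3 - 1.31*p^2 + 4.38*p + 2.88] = 6.69*p^2 - 2.62*p + 4.38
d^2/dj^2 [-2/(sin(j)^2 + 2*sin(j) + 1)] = 4*(2*sin(j) - 3)/(sin(j) + 1)^3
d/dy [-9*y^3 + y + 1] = 1 - 27*y^2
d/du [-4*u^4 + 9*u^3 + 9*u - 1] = -16*u^3 + 27*u^2 + 9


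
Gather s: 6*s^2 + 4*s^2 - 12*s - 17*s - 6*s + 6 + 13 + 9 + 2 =10*s^2 - 35*s + 30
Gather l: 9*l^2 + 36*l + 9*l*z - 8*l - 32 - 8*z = 9*l^2 + l*(9*z + 28) - 8*z - 32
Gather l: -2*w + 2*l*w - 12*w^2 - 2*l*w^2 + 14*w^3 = l*(-2*w^2 + 2*w) + 14*w^3 - 12*w^2 - 2*w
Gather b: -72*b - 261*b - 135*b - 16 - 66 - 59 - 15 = -468*b - 156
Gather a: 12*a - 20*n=12*a - 20*n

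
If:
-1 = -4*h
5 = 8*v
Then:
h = 1/4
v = 5/8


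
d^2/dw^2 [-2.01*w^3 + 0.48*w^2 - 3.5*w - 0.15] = 0.96 - 12.06*w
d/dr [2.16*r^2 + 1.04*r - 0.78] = 4.32*r + 1.04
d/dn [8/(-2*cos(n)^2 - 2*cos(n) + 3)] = -(16*sin(n) + 16*sin(2*n))/(2*cos(n) + cos(2*n) - 2)^2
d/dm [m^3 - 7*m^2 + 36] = m*(3*m - 14)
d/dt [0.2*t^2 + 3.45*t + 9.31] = 0.4*t + 3.45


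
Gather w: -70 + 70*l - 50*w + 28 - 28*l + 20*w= 42*l - 30*w - 42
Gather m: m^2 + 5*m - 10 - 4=m^2 + 5*m - 14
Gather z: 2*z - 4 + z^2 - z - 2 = z^2 + z - 6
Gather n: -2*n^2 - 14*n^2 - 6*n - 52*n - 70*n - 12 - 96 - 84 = -16*n^2 - 128*n - 192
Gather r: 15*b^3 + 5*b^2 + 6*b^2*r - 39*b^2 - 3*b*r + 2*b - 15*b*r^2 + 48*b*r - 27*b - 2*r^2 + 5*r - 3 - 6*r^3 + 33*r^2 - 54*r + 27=15*b^3 - 34*b^2 - 25*b - 6*r^3 + r^2*(31 - 15*b) + r*(6*b^2 + 45*b - 49) + 24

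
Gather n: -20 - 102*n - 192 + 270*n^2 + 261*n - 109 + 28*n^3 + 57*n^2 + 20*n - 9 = 28*n^3 + 327*n^2 + 179*n - 330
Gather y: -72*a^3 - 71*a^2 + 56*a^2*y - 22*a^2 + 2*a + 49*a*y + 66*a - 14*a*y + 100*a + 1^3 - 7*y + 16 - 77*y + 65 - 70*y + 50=-72*a^3 - 93*a^2 + 168*a + y*(56*a^2 + 35*a - 154) + 132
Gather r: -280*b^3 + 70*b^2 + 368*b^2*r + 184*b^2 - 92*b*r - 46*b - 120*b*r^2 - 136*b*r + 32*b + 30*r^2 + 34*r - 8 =-280*b^3 + 254*b^2 - 14*b + r^2*(30 - 120*b) + r*(368*b^2 - 228*b + 34) - 8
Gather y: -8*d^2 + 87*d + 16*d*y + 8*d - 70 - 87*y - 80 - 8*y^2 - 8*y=-8*d^2 + 95*d - 8*y^2 + y*(16*d - 95) - 150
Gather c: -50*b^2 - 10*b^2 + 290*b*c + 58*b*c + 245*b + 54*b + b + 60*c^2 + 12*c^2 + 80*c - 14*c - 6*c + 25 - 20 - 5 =-60*b^2 + 300*b + 72*c^2 + c*(348*b + 60)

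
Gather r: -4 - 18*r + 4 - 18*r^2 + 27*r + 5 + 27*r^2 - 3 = 9*r^2 + 9*r + 2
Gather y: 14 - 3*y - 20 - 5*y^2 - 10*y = -5*y^2 - 13*y - 6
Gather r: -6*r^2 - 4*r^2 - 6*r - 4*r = -10*r^2 - 10*r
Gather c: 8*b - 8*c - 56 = 8*b - 8*c - 56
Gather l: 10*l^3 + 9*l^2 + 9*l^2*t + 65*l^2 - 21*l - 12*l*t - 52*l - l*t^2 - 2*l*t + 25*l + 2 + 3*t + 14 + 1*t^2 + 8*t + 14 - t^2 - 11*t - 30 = 10*l^3 + l^2*(9*t + 74) + l*(-t^2 - 14*t - 48)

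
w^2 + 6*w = w*(w + 6)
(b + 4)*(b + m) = b^2 + b*m + 4*b + 4*m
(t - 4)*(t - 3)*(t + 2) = t^3 - 5*t^2 - 2*t + 24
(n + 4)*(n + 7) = n^2 + 11*n + 28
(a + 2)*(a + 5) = a^2 + 7*a + 10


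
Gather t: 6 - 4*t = 6 - 4*t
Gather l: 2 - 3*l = 2 - 3*l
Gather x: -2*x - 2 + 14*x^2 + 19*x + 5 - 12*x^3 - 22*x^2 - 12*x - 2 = -12*x^3 - 8*x^2 + 5*x + 1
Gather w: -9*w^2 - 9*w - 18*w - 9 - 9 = -9*w^2 - 27*w - 18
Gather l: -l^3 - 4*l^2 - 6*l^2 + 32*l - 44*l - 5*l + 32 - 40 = -l^3 - 10*l^2 - 17*l - 8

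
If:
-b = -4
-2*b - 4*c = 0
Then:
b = 4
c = -2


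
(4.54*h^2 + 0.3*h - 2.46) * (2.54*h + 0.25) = 11.5316*h^3 + 1.897*h^2 - 6.1734*h - 0.615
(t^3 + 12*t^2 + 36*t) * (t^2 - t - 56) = t^5 + 11*t^4 - 32*t^3 - 708*t^2 - 2016*t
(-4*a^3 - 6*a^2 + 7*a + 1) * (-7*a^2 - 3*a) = 28*a^5 + 54*a^4 - 31*a^3 - 28*a^2 - 3*a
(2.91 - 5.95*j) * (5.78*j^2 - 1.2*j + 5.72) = -34.391*j^3 + 23.9598*j^2 - 37.526*j + 16.6452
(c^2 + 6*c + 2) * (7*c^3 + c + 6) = 7*c^5 + 42*c^4 + 15*c^3 + 12*c^2 + 38*c + 12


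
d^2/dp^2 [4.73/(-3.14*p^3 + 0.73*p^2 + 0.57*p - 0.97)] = ((89.1132*p - 6.9058)*(3.14*p^3 - 0.73*p^2 - 0.57*p + 0.97) - 4.73*(-18.84*p^2 + 2.92*p + 1.14)*(-9.42*p^2 + 1.46*p + 0.57))/(3.14*p^3 - 0.73*p^2 - 0.57*p + 0.97)^3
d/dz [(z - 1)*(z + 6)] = 2*z + 5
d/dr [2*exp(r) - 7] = 2*exp(r)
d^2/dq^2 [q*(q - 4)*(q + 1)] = 6*q - 6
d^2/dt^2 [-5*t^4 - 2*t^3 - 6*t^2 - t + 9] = -60*t^2 - 12*t - 12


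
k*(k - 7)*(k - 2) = k^3 - 9*k^2 + 14*k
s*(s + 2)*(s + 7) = s^3 + 9*s^2 + 14*s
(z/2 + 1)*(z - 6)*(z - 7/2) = z^3/2 - 15*z^2/4 + z + 21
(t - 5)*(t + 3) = t^2 - 2*t - 15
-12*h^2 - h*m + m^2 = (-4*h + m)*(3*h + m)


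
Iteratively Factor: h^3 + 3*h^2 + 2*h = (h + 2)*(h^2 + h) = h*(h + 2)*(h + 1)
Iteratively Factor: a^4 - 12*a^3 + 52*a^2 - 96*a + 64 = (a - 2)*(a^3 - 10*a^2 + 32*a - 32) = (a - 4)*(a - 2)*(a^2 - 6*a + 8) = (a - 4)*(a - 2)^2*(a - 4)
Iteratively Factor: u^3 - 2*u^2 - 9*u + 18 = (u + 3)*(u^2 - 5*u + 6) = (u - 3)*(u + 3)*(u - 2)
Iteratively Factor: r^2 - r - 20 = (r - 5)*(r + 4)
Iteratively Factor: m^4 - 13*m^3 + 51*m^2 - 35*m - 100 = (m - 4)*(m^3 - 9*m^2 + 15*m + 25) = (m - 5)*(m - 4)*(m^2 - 4*m - 5) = (m - 5)*(m - 4)*(m + 1)*(m - 5)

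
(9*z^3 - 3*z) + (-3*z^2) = 9*z^3 - 3*z^2 - 3*z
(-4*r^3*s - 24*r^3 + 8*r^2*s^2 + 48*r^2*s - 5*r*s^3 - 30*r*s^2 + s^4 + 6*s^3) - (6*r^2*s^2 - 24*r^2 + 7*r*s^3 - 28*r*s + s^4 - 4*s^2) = -4*r^3*s - 24*r^3 + 2*r^2*s^2 + 48*r^2*s + 24*r^2 - 12*r*s^3 - 30*r*s^2 + 28*r*s + 6*s^3 + 4*s^2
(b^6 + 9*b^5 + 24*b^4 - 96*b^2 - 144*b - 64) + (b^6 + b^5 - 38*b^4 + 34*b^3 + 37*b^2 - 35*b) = 2*b^6 + 10*b^5 - 14*b^4 + 34*b^3 - 59*b^2 - 179*b - 64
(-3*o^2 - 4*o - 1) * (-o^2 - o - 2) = 3*o^4 + 7*o^3 + 11*o^2 + 9*o + 2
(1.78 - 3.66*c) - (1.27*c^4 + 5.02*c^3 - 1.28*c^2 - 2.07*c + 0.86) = -1.27*c^4 - 5.02*c^3 + 1.28*c^2 - 1.59*c + 0.92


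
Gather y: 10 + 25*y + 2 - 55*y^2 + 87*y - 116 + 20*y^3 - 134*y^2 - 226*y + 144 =20*y^3 - 189*y^2 - 114*y + 40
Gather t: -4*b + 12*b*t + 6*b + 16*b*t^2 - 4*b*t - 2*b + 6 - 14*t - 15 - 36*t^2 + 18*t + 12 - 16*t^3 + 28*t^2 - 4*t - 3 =8*b*t - 16*t^3 + t^2*(16*b - 8)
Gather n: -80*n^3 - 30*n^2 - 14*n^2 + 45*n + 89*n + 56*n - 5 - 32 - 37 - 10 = -80*n^3 - 44*n^2 + 190*n - 84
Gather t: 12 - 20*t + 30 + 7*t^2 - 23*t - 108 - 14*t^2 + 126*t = -7*t^2 + 83*t - 66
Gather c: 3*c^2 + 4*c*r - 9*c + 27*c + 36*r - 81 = 3*c^2 + c*(4*r + 18) + 36*r - 81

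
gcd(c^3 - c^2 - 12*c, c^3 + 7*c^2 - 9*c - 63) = c + 3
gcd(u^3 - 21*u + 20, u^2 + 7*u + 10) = u + 5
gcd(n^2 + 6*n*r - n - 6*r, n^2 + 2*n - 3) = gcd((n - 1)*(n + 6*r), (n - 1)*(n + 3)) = n - 1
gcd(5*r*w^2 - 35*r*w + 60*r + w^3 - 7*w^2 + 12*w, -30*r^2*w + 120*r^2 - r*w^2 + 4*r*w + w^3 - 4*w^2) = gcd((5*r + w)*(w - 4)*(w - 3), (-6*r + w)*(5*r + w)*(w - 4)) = 5*r*w - 20*r + w^2 - 4*w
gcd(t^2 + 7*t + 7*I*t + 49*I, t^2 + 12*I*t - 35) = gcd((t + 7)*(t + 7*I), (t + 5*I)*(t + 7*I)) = t + 7*I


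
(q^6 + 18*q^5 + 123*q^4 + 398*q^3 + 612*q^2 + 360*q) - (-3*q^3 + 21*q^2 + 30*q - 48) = q^6 + 18*q^5 + 123*q^4 + 401*q^3 + 591*q^2 + 330*q + 48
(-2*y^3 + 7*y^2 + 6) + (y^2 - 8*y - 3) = -2*y^3 + 8*y^2 - 8*y + 3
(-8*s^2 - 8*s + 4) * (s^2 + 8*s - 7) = -8*s^4 - 72*s^3 - 4*s^2 + 88*s - 28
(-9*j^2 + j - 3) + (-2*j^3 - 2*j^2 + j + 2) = -2*j^3 - 11*j^2 + 2*j - 1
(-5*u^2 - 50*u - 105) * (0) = 0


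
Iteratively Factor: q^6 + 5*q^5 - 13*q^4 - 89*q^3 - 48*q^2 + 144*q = (q - 4)*(q^5 + 9*q^4 + 23*q^3 + 3*q^2 - 36*q) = (q - 4)*(q + 3)*(q^4 + 6*q^3 + 5*q^2 - 12*q) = (q - 4)*(q - 1)*(q + 3)*(q^3 + 7*q^2 + 12*q) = (q - 4)*(q - 1)*(q + 3)*(q + 4)*(q^2 + 3*q) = (q - 4)*(q - 1)*(q + 3)^2*(q + 4)*(q)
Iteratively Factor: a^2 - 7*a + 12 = (a - 3)*(a - 4)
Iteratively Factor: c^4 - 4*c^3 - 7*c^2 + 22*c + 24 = (c - 4)*(c^3 - 7*c - 6) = (c - 4)*(c - 3)*(c^2 + 3*c + 2) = (c - 4)*(c - 3)*(c + 2)*(c + 1)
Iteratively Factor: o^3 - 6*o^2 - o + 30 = (o + 2)*(o^2 - 8*o + 15) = (o - 5)*(o + 2)*(o - 3)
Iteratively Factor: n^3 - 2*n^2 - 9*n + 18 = (n - 3)*(n^2 + n - 6) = (n - 3)*(n - 2)*(n + 3)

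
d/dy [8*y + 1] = 8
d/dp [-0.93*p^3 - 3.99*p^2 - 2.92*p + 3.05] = -2.79*p^2 - 7.98*p - 2.92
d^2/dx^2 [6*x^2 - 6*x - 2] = 12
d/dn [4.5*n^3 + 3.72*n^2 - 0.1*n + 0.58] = 13.5*n^2 + 7.44*n - 0.1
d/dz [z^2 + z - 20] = 2*z + 1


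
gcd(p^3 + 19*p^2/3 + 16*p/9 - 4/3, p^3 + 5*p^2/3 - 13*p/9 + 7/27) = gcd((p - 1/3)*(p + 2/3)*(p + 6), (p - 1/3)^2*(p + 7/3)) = p - 1/3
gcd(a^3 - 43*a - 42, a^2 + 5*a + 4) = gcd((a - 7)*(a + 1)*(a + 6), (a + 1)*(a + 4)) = a + 1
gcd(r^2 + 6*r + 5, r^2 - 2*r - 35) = r + 5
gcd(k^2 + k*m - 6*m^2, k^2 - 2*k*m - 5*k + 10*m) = k - 2*m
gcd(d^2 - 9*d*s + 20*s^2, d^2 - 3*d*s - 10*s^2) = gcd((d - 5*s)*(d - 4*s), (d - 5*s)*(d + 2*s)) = -d + 5*s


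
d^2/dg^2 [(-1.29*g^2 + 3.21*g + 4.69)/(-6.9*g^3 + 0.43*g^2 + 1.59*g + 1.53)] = (122.8338*g^6 - 916.9686*g^5 - 2537.43084*g^4 + 339.918276*g^3 - 108.226932*g^2 - 303.642144*g + 4.11498)/(328.509*g^9 - 61.4169*g^8 - 223.27227*g^7 - 190.304227*g^6 + 78.686757*g^5 + 96.60384*g^4 + 38.160585*g^3 - 14.62374*g^2 - 11.166093*g - 3.581577)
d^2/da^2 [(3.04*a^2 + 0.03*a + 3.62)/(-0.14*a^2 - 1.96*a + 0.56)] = (-1.11022302462516e-16*a^4 + 1.667176*a^3 - 1.855728*a^2 - 5.97408*a - 30.353344)/(0.002744*a^6 + 0.115248*a^5 + 1.580544*a^4 + 6.607552*a^3 - 6.322176*a^2 + 1.843968*a - 0.175616)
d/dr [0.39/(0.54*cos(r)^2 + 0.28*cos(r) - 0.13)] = (0.4212*cos(r) + 0.1092)*sin(r)/(0.54*cos(r)^2 + 0.28*cos(r) - 0.13)^2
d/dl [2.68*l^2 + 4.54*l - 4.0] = 5.36*l + 4.54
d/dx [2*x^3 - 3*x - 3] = 6*x^2 - 3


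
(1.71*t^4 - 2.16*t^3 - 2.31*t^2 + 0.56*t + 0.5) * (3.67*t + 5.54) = 6.2757*t^5 + 1.5462*t^4 - 20.4441*t^3 - 10.7422*t^2 + 4.9374*t + 2.77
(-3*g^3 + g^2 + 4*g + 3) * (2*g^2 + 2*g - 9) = -6*g^5 - 4*g^4 + 37*g^3 + 5*g^2 - 30*g - 27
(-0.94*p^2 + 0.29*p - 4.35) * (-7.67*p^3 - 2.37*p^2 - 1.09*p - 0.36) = 7.2098*p^5 + 0.00349999999999984*p^4 + 33.7018*p^3 + 10.3318*p^2 + 4.6371*p + 1.566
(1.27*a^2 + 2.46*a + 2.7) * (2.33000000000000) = 2.9591*a^2 + 5.7318*a + 6.291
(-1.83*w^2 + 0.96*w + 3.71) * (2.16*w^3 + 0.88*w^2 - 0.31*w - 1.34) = -3.9528*w^5 + 0.4632*w^4 + 9.4257*w^3 + 5.4194*w^2 - 2.4365*w - 4.9714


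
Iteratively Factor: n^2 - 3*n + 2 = (n - 2)*(n - 1)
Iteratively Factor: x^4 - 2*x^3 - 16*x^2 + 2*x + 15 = (x + 1)*(x^3 - 3*x^2 - 13*x + 15) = (x - 5)*(x + 1)*(x^2 + 2*x - 3) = (x - 5)*(x - 1)*(x + 1)*(x + 3)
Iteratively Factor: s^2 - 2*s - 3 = (s - 3)*(s + 1)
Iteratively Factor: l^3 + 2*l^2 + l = (l)*(l^2 + 2*l + 1) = l*(l + 1)*(l + 1)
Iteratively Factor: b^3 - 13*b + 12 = (b - 1)*(b^2 + b - 12) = (b - 3)*(b - 1)*(b + 4)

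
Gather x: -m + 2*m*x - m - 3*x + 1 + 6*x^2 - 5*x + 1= -2*m + 6*x^2 + x*(2*m - 8) + 2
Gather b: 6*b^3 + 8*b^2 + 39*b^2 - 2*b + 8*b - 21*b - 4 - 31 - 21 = 6*b^3 + 47*b^2 - 15*b - 56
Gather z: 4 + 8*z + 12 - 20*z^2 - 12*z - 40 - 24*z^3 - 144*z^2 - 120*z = -24*z^3 - 164*z^2 - 124*z - 24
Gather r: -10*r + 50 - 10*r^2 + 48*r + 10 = -10*r^2 + 38*r + 60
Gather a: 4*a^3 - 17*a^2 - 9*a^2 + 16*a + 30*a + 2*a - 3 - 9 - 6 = 4*a^3 - 26*a^2 + 48*a - 18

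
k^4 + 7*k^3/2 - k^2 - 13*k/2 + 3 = (k - 1)*(k - 1/2)*(k + 2)*(k + 3)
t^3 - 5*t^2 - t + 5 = (t - 5)*(t - 1)*(t + 1)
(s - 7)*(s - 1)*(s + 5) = s^3 - 3*s^2 - 33*s + 35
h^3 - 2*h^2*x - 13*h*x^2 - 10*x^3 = (h - 5*x)*(h + x)*(h + 2*x)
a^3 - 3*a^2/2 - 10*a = a*(a - 4)*(a + 5/2)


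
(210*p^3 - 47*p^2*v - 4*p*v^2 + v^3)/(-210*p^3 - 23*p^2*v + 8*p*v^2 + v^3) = (-6*p + v)/(6*p + v)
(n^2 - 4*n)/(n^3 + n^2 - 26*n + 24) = n/(n^2 + 5*n - 6)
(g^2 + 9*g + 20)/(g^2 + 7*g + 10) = (g + 4)/(g + 2)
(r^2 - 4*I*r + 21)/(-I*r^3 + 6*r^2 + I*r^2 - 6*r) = (-r^2 + 4*I*r - 21)/(r*(I*r^2 - 6*r - I*r + 6))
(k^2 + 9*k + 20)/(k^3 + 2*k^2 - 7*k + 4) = (k + 5)/(k^2 - 2*k + 1)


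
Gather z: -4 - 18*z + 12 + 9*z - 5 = 3 - 9*z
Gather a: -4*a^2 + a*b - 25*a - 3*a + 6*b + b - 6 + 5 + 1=-4*a^2 + a*(b - 28) + 7*b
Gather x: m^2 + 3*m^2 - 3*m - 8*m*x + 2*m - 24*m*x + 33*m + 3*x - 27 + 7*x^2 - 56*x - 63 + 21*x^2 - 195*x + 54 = 4*m^2 + 32*m + 28*x^2 + x*(-32*m - 248) - 36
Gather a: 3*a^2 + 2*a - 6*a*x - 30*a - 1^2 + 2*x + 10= 3*a^2 + a*(-6*x - 28) + 2*x + 9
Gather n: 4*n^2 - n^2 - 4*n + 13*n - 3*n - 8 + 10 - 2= 3*n^2 + 6*n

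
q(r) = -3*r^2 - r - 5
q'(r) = -6*r - 1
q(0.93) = -8.52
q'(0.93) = -6.58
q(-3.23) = -33.07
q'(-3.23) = 18.38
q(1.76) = -16.05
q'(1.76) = -11.56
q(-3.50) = -38.25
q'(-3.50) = 20.00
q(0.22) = -5.37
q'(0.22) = -2.32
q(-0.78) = -6.05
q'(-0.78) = 3.68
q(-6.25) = -115.94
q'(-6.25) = 36.50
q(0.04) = -5.04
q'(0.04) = -1.24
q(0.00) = -5.00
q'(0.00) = -1.00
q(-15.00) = -665.00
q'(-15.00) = 89.00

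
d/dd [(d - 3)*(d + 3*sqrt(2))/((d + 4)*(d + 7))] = (-3*sqrt(2)*d^2 + 14*d^2 + 18*sqrt(2)*d + 56*d - 84 + 183*sqrt(2))/(d^4 + 22*d^3 + 177*d^2 + 616*d + 784)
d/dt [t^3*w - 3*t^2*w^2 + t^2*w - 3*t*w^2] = w*(3*t^2 - 6*t*w + 2*t - 3*w)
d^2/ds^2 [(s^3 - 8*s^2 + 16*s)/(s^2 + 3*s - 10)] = 2*(59*s^3 - 330*s^2 + 780*s - 320)/(s^6 + 9*s^5 - 3*s^4 - 153*s^3 + 30*s^2 + 900*s - 1000)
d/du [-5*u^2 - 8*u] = -10*u - 8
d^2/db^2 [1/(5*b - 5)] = 2/(5*(b - 1)^3)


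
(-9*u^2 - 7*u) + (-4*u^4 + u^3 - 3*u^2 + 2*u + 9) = -4*u^4 + u^3 - 12*u^2 - 5*u + 9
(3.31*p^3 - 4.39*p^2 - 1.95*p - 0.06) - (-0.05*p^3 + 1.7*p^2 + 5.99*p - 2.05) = 3.36*p^3 - 6.09*p^2 - 7.94*p + 1.99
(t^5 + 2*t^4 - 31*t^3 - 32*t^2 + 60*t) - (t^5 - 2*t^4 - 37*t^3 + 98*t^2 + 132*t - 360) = 4*t^4 + 6*t^3 - 130*t^2 - 72*t + 360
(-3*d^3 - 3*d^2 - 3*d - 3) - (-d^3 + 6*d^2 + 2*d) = -2*d^3 - 9*d^2 - 5*d - 3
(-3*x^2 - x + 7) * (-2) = 6*x^2 + 2*x - 14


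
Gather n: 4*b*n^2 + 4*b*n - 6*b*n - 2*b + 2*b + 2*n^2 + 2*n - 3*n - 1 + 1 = n^2*(4*b + 2) + n*(-2*b - 1)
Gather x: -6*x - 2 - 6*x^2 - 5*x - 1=-6*x^2 - 11*x - 3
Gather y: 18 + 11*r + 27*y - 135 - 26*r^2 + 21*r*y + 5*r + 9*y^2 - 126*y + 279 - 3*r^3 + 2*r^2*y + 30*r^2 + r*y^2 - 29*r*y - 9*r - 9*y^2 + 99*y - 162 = -3*r^3 + 4*r^2 + r*y^2 + 7*r + y*(2*r^2 - 8*r)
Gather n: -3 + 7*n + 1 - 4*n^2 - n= -4*n^2 + 6*n - 2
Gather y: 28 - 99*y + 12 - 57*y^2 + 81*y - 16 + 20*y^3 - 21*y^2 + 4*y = 20*y^3 - 78*y^2 - 14*y + 24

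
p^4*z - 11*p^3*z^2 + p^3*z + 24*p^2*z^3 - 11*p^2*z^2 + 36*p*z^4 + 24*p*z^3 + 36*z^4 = (p - 6*z)^2*(p + z)*(p*z + z)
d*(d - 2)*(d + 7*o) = d^3 + 7*d^2*o - 2*d^2 - 14*d*o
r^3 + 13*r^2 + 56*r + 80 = (r + 4)^2*(r + 5)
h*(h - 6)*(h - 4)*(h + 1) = h^4 - 9*h^3 + 14*h^2 + 24*h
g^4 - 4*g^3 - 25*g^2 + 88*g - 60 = (g - 6)*(g - 2)*(g - 1)*(g + 5)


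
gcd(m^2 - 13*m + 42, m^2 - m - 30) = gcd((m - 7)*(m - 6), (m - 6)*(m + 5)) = m - 6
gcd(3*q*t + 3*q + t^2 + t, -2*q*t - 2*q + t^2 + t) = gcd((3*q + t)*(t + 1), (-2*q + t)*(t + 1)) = t + 1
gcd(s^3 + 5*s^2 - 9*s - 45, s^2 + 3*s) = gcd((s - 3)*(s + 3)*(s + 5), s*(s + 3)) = s + 3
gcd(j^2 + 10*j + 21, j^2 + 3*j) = j + 3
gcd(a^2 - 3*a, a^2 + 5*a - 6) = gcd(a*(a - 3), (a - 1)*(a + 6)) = 1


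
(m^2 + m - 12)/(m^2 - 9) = (m + 4)/(m + 3)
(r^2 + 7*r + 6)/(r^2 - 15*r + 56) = (r^2 + 7*r + 6)/(r^2 - 15*r + 56)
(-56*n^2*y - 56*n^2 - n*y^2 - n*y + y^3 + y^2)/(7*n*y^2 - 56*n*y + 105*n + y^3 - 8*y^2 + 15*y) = (-8*n*y - 8*n + y^2 + y)/(y^2 - 8*y + 15)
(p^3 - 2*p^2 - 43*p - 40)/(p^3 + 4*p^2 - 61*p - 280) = (p + 1)/(p + 7)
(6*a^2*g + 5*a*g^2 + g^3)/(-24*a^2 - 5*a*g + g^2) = g*(-2*a - g)/(8*a - g)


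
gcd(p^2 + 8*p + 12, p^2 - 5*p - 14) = p + 2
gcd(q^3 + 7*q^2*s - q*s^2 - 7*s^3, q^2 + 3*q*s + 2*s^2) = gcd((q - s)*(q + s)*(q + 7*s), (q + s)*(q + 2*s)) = q + s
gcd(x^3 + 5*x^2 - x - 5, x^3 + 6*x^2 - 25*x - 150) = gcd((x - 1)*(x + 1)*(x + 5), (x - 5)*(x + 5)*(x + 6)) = x + 5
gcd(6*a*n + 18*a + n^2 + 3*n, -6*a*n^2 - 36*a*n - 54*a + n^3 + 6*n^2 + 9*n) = n + 3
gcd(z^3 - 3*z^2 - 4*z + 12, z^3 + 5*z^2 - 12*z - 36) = z^2 - z - 6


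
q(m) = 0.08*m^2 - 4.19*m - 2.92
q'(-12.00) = -6.11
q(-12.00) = 58.88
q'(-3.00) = -4.67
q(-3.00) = 10.37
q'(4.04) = -3.54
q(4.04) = -18.54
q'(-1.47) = -4.43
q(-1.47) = 3.41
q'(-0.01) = -4.19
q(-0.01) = -2.88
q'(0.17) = -4.16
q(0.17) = -3.63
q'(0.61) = -4.09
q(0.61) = -5.45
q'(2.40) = -3.81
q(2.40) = -12.52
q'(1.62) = -3.93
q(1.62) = -9.50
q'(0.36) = -4.13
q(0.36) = -4.42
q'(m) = 0.16*m - 4.19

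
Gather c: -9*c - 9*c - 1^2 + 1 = -18*c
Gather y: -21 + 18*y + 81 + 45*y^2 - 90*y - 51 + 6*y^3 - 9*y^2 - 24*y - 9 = 6*y^3 + 36*y^2 - 96*y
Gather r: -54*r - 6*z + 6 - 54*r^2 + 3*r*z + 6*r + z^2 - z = -54*r^2 + r*(3*z - 48) + z^2 - 7*z + 6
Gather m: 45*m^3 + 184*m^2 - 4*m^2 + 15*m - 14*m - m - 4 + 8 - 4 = 45*m^3 + 180*m^2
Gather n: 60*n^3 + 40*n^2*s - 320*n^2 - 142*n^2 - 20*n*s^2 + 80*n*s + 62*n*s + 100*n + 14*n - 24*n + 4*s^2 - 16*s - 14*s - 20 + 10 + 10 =60*n^3 + n^2*(40*s - 462) + n*(-20*s^2 + 142*s + 90) + 4*s^2 - 30*s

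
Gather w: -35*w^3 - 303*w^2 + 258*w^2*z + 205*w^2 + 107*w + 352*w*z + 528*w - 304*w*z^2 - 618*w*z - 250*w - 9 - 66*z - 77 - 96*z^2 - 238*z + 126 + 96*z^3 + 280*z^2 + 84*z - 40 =-35*w^3 + w^2*(258*z - 98) + w*(-304*z^2 - 266*z + 385) + 96*z^3 + 184*z^2 - 220*z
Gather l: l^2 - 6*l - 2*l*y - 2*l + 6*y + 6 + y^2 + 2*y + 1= l^2 + l*(-2*y - 8) + y^2 + 8*y + 7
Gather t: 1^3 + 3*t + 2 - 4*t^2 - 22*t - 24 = -4*t^2 - 19*t - 21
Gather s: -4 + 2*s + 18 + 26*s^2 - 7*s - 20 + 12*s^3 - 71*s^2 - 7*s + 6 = 12*s^3 - 45*s^2 - 12*s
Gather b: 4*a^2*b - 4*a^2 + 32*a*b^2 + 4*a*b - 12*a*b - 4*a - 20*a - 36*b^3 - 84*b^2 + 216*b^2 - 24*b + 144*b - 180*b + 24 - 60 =-4*a^2 - 24*a - 36*b^3 + b^2*(32*a + 132) + b*(4*a^2 - 8*a - 60) - 36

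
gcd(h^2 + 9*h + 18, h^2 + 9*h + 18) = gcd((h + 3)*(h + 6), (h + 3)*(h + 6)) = h^2 + 9*h + 18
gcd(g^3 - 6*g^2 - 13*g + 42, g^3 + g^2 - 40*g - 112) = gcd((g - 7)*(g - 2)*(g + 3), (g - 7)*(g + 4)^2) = g - 7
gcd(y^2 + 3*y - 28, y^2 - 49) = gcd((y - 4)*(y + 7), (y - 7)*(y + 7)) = y + 7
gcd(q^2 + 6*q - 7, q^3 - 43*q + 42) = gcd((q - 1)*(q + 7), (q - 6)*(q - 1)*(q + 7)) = q^2 + 6*q - 7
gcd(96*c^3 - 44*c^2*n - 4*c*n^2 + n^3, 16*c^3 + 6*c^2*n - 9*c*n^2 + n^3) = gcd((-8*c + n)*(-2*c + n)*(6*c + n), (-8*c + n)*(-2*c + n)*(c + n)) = 16*c^2 - 10*c*n + n^2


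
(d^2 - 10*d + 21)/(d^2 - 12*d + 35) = (d - 3)/(d - 5)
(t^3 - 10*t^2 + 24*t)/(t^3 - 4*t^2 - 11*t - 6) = t*(t - 4)/(t^2 + 2*t + 1)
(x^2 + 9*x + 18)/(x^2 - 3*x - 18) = (x + 6)/(x - 6)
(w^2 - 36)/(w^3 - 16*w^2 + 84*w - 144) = (w + 6)/(w^2 - 10*w + 24)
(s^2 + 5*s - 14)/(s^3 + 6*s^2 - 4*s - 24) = (s + 7)/(s^2 + 8*s + 12)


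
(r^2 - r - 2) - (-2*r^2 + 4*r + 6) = 3*r^2 - 5*r - 8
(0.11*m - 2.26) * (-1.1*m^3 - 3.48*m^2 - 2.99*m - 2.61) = -0.121*m^4 + 2.1032*m^3 + 7.5359*m^2 + 6.4703*m + 5.8986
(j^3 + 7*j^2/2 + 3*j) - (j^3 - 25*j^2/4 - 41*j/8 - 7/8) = 39*j^2/4 + 65*j/8 + 7/8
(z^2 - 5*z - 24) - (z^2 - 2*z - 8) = -3*z - 16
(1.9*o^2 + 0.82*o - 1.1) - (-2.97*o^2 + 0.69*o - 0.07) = 4.87*o^2 + 0.13*o - 1.03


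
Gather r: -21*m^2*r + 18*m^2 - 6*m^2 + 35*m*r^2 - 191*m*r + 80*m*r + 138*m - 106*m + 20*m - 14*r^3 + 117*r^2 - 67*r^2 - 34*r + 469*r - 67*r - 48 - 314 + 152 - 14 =12*m^2 + 52*m - 14*r^3 + r^2*(35*m + 50) + r*(-21*m^2 - 111*m + 368) - 224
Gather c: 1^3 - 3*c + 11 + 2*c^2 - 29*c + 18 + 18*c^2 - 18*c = 20*c^2 - 50*c + 30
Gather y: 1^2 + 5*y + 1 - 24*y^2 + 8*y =-24*y^2 + 13*y + 2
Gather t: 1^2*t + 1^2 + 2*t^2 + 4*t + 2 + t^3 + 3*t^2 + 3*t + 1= t^3 + 5*t^2 + 8*t + 4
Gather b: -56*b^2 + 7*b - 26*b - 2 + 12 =-56*b^2 - 19*b + 10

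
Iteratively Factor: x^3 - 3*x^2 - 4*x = (x + 1)*(x^2 - 4*x) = x*(x + 1)*(x - 4)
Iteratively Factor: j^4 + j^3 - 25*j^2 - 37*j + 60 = (j - 1)*(j^3 + 2*j^2 - 23*j - 60) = (j - 1)*(j + 4)*(j^2 - 2*j - 15) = (j - 5)*(j - 1)*(j + 4)*(j + 3)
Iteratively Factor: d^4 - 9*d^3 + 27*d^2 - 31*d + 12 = (d - 1)*(d^3 - 8*d^2 + 19*d - 12) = (d - 3)*(d - 1)*(d^2 - 5*d + 4) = (d - 4)*(d - 3)*(d - 1)*(d - 1)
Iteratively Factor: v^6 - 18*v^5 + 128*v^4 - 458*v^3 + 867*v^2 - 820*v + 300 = (v - 2)*(v^5 - 16*v^4 + 96*v^3 - 266*v^2 + 335*v - 150) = (v - 2)*(v - 1)*(v^4 - 15*v^3 + 81*v^2 - 185*v + 150) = (v - 2)^2*(v - 1)*(v^3 - 13*v^2 + 55*v - 75) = (v - 5)*(v - 2)^2*(v - 1)*(v^2 - 8*v + 15) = (v - 5)^2*(v - 2)^2*(v - 1)*(v - 3)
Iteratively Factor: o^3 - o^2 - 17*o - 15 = (o + 3)*(o^2 - 4*o - 5) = (o - 5)*(o + 3)*(o + 1)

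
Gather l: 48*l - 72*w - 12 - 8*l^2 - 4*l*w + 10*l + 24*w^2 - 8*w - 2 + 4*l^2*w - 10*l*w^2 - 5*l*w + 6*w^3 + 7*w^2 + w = l^2*(4*w - 8) + l*(-10*w^2 - 9*w + 58) + 6*w^3 + 31*w^2 - 79*w - 14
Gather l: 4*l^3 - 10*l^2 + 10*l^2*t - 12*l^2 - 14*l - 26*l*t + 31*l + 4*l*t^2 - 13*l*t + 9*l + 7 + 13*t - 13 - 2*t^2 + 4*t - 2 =4*l^3 + l^2*(10*t - 22) + l*(4*t^2 - 39*t + 26) - 2*t^2 + 17*t - 8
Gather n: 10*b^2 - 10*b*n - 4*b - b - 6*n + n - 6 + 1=10*b^2 - 5*b + n*(-10*b - 5) - 5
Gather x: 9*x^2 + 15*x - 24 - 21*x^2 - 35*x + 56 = -12*x^2 - 20*x + 32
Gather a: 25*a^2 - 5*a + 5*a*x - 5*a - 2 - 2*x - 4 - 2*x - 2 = 25*a^2 + a*(5*x - 10) - 4*x - 8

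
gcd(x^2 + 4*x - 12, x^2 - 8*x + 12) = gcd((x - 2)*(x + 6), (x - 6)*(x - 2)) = x - 2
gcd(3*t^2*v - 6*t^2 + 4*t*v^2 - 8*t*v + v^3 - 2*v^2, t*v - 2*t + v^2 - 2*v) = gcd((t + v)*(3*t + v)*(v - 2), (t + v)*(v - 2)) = t*v - 2*t + v^2 - 2*v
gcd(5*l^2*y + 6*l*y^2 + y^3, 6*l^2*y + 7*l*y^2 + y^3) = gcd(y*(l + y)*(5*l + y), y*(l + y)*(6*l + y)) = l*y + y^2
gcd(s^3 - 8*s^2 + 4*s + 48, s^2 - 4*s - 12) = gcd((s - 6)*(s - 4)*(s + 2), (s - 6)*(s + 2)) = s^2 - 4*s - 12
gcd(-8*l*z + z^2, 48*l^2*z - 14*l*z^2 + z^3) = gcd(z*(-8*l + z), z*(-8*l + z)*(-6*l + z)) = -8*l*z + z^2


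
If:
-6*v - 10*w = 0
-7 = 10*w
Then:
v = 7/6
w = -7/10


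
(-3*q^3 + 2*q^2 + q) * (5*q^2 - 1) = -15*q^5 + 10*q^4 + 8*q^3 - 2*q^2 - q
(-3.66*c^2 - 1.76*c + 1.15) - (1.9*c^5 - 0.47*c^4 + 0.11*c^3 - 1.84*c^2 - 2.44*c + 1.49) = -1.9*c^5 + 0.47*c^4 - 0.11*c^3 - 1.82*c^2 + 0.68*c - 0.34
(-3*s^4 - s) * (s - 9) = -3*s^5 + 27*s^4 - s^2 + 9*s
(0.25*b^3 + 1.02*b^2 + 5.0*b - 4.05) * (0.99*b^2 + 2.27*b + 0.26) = 0.2475*b^5 + 1.5773*b^4 + 7.3304*b^3 + 7.6057*b^2 - 7.8935*b - 1.053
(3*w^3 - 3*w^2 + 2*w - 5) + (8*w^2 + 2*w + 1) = 3*w^3 + 5*w^2 + 4*w - 4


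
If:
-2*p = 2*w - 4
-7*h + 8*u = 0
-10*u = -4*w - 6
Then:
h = 16*w/35 + 24/35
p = 2 - w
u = 2*w/5 + 3/5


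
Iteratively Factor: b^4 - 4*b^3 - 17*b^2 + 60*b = (b + 4)*(b^3 - 8*b^2 + 15*b) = (b - 3)*(b + 4)*(b^2 - 5*b) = (b - 5)*(b - 3)*(b + 4)*(b)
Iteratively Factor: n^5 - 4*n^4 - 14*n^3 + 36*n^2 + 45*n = (n - 5)*(n^4 + n^3 - 9*n^2 - 9*n) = (n - 5)*(n + 1)*(n^3 - 9*n) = n*(n - 5)*(n + 1)*(n^2 - 9) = n*(n - 5)*(n + 1)*(n + 3)*(n - 3)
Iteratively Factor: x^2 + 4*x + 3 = (x + 3)*(x + 1)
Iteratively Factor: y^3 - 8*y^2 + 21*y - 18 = (y - 3)*(y^2 - 5*y + 6) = (y - 3)*(y - 2)*(y - 3)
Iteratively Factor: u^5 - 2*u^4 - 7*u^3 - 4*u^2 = (u - 4)*(u^4 + 2*u^3 + u^2) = u*(u - 4)*(u^3 + 2*u^2 + u) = u^2*(u - 4)*(u^2 + 2*u + 1) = u^2*(u - 4)*(u + 1)*(u + 1)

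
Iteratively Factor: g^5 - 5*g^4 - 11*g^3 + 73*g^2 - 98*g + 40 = (g - 1)*(g^4 - 4*g^3 - 15*g^2 + 58*g - 40) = (g - 2)*(g - 1)*(g^3 - 2*g^2 - 19*g + 20) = (g - 5)*(g - 2)*(g - 1)*(g^2 + 3*g - 4) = (g - 5)*(g - 2)*(g - 1)*(g + 4)*(g - 1)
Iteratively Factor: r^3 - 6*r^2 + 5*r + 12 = (r + 1)*(r^2 - 7*r + 12) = (r - 3)*(r + 1)*(r - 4)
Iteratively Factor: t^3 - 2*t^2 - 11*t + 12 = (t - 1)*(t^2 - t - 12) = (t - 1)*(t + 3)*(t - 4)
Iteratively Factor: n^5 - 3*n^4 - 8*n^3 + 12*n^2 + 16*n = (n + 2)*(n^4 - 5*n^3 + 2*n^2 + 8*n) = (n + 1)*(n + 2)*(n^3 - 6*n^2 + 8*n) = (n - 2)*(n + 1)*(n + 2)*(n^2 - 4*n) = n*(n - 2)*(n + 1)*(n + 2)*(n - 4)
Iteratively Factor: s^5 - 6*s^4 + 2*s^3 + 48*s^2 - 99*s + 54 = (s - 3)*(s^4 - 3*s^3 - 7*s^2 + 27*s - 18) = (s - 3)^2*(s^3 - 7*s + 6) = (s - 3)^2*(s + 3)*(s^2 - 3*s + 2) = (s - 3)^2*(s - 2)*(s + 3)*(s - 1)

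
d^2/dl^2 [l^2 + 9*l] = 2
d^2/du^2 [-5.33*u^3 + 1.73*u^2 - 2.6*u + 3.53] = 3.46 - 31.98*u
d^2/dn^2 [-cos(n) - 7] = cos(n)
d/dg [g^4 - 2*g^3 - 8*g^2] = 2*g*(2*g^2 - 3*g - 8)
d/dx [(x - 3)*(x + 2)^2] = (x + 2)*(3*x - 4)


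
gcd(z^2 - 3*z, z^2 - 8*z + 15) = z - 3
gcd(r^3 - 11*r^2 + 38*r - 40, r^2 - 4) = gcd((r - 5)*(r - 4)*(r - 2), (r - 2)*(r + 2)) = r - 2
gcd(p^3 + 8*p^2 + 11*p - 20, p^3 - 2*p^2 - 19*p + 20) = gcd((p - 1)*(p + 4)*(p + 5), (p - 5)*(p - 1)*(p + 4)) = p^2 + 3*p - 4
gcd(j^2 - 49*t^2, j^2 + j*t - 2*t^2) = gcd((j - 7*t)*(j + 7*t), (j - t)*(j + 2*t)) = 1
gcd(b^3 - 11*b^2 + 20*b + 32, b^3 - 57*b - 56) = b^2 - 7*b - 8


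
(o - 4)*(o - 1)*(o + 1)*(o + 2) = o^4 - 2*o^3 - 9*o^2 + 2*o + 8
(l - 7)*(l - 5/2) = l^2 - 19*l/2 + 35/2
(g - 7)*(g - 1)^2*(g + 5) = g^4 - 4*g^3 - 30*g^2 + 68*g - 35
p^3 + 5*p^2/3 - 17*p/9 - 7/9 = (p - 1)*(p + 1/3)*(p + 7/3)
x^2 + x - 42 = (x - 6)*(x + 7)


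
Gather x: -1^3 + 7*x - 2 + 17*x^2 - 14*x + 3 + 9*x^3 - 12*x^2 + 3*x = 9*x^3 + 5*x^2 - 4*x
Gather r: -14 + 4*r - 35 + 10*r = 14*r - 49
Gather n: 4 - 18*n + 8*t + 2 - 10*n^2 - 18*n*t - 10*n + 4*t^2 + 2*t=-10*n^2 + n*(-18*t - 28) + 4*t^2 + 10*t + 6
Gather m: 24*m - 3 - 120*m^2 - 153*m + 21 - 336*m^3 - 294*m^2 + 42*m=-336*m^3 - 414*m^2 - 87*m + 18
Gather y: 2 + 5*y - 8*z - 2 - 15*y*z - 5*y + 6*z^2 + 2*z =-15*y*z + 6*z^2 - 6*z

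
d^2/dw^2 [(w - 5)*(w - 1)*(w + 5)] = 6*w - 2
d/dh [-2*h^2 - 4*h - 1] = -4*h - 4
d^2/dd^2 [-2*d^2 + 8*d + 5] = -4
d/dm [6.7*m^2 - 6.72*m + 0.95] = 13.4*m - 6.72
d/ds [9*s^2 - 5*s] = 18*s - 5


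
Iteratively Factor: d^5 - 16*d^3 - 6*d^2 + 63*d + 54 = (d + 2)*(d^4 - 2*d^3 - 12*d^2 + 18*d + 27) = (d + 2)*(d + 3)*(d^3 - 5*d^2 + 3*d + 9) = (d - 3)*(d + 2)*(d + 3)*(d^2 - 2*d - 3) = (d - 3)*(d + 1)*(d + 2)*(d + 3)*(d - 3)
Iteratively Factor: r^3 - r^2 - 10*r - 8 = (r + 2)*(r^2 - 3*r - 4) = (r - 4)*(r + 2)*(r + 1)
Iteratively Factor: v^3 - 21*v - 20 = (v + 4)*(v^2 - 4*v - 5) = (v + 1)*(v + 4)*(v - 5)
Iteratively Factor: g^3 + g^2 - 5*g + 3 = (g - 1)*(g^2 + 2*g - 3) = (g - 1)^2*(g + 3)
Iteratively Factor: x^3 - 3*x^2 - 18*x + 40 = (x + 4)*(x^2 - 7*x + 10) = (x - 5)*(x + 4)*(x - 2)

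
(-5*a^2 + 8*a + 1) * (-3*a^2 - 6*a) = 15*a^4 + 6*a^3 - 51*a^2 - 6*a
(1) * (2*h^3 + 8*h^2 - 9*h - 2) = 2*h^3 + 8*h^2 - 9*h - 2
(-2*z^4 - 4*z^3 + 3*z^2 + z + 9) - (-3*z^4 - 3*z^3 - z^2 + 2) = z^4 - z^3 + 4*z^2 + z + 7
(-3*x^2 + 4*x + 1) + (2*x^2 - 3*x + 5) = -x^2 + x + 6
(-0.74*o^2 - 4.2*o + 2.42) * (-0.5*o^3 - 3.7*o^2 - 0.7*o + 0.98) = 0.37*o^5 + 4.838*o^4 + 14.848*o^3 - 6.7392*o^2 - 5.81*o + 2.3716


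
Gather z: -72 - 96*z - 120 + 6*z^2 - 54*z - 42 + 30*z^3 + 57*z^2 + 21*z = 30*z^3 + 63*z^2 - 129*z - 234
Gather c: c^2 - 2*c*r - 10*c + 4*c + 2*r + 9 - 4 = c^2 + c*(-2*r - 6) + 2*r + 5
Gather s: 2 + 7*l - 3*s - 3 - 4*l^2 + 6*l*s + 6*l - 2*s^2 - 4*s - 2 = -4*l^2 + 13*l - 2*s^2 + s*(6*l - 7) - 3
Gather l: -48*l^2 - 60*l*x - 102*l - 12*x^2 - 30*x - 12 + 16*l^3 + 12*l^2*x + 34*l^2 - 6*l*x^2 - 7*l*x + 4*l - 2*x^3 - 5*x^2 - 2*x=16*l^3 + l^2*(12*x - 14) + l*(-6*x^2 - 67*x - 98) - 2*x^3 - 17*x^2 - 32*x - 12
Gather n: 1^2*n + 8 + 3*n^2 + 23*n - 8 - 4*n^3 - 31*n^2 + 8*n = -4*n^3 - 28*n^2 + 32*n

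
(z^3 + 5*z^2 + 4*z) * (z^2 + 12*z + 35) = z^5 + 17*z^4 + 99*z^3 + 223*z^2 + 140*z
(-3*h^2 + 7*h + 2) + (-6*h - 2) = -3*h^2 + h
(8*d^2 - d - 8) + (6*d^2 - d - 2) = 14*d^2 - 2*d - 10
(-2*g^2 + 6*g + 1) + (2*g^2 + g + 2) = 7*g + 3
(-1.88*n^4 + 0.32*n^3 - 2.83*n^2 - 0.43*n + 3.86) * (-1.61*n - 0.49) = 3.0268*n^5 + 0.406*n^4 + 4.3995*n^3 + 2.079*n^2 - 6.0039*n - 1.8914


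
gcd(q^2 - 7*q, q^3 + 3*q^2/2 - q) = q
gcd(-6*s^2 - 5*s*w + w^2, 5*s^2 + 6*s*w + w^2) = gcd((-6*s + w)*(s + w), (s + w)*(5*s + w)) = s + w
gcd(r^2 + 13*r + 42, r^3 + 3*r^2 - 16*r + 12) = r + 6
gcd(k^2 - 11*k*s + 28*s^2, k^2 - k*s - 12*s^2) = -k + 4*s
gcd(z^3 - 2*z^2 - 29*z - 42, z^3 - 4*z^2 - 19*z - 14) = z^2 - 5*z - 14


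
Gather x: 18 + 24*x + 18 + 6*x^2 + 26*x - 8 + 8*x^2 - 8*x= 14*x^2 + 42*x + 28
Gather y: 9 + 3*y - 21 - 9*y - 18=-6*y - 30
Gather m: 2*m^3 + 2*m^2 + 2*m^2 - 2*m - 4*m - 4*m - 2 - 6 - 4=2*m^3 + 4*m^2 - 10*m - 12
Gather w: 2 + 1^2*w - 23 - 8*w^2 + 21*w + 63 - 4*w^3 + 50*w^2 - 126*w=-4*w^3 + 42*w^2 - 104*w + 42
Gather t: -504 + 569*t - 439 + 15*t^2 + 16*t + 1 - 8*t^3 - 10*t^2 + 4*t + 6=-8*t^3 + 5*t^2 + 589*t - 936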